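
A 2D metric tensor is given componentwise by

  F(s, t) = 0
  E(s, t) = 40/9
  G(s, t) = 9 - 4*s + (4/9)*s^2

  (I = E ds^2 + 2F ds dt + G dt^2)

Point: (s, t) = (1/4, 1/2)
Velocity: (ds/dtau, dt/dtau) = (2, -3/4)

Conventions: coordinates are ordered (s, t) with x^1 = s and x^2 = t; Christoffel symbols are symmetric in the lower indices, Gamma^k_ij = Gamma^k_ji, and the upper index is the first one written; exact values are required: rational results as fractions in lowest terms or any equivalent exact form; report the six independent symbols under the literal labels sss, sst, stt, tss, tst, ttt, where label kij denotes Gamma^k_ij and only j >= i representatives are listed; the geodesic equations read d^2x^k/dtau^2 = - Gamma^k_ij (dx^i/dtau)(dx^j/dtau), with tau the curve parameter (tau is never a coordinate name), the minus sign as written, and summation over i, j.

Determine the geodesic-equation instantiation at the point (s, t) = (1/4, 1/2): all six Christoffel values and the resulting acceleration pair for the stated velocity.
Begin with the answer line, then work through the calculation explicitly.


Answer: Gamma_sss = 0, Gamma_sst = 0, Gamma_stt = 17/40, Gamma_tss = 0, Gamma_tst = -4/17, Gamma_ttt = 0; accelerations (d^2s/dtau^2, d^2t/dtau^2) = (-153/640, -12/17)

E = 40/9, F = 0, G = 289/36 at the point
E_s = 0, E_t = 0, F_s = 0, F_t = 0, G_s = -34/9, G_t = 0
EG - F^2 = 2890/81;  g^inv = (81/2890) * [[289/36, 0], [0, 40/9]]
first-kind symbols [ij,l] = (1/2)(d_i g_jl + d_j g_il - d_l g_ij): [ss,s] = E_s/2 = 0, [ss,t] = F_s - E_t/2 = 0, [st,s] = E_t/2 = 0, [st,t] = G_s/2 = -17/9, [tt,s] = F_t - G_s/2 = 17/9, [tt,t] = G_t/2 = 0
Gamma^s_ij = (G*[ij,s] - F*[ij,t])/(EG - F^2), Gamma^t_ij = (E*[ij,t] - F*[ij,s])/(EG - F^2)
Gamma_sss = 0, Gamma_sst = 0, Gamma_stt = 17/40, Gamma_tss = 0, Gamma_tst = -4/17, Gamma_ttt = 0
d^2s/dtau^2 = -(Gamma_sss*(2)^2 + 2*Gamma_sst*(2)*(-3/4) + Gamma_stt*(-3/4)^2) = -153/640
d^2t/dtau^2 = -(Gamma_tss*(2)^2 + 2*Gamma_tst*(2)*(-3/4) + Gamma_ttt*(-3/4)^2) = -12/17


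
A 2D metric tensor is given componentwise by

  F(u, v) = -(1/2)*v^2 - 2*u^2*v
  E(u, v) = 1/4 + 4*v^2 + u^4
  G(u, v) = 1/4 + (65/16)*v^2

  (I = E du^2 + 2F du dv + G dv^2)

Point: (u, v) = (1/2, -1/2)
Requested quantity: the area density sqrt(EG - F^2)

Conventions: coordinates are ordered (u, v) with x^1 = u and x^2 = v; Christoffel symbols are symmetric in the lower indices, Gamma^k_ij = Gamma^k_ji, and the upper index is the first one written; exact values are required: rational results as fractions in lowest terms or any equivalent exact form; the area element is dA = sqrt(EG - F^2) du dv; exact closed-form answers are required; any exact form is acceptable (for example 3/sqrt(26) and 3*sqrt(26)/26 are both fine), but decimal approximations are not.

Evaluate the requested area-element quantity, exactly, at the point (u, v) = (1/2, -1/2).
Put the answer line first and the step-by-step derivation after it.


Answer: sqrt(EG - F^2) = sqrt(1685)/32

E = 21/16, F = 1/8, G = 81/64; EG - F^2 = 1685/1024


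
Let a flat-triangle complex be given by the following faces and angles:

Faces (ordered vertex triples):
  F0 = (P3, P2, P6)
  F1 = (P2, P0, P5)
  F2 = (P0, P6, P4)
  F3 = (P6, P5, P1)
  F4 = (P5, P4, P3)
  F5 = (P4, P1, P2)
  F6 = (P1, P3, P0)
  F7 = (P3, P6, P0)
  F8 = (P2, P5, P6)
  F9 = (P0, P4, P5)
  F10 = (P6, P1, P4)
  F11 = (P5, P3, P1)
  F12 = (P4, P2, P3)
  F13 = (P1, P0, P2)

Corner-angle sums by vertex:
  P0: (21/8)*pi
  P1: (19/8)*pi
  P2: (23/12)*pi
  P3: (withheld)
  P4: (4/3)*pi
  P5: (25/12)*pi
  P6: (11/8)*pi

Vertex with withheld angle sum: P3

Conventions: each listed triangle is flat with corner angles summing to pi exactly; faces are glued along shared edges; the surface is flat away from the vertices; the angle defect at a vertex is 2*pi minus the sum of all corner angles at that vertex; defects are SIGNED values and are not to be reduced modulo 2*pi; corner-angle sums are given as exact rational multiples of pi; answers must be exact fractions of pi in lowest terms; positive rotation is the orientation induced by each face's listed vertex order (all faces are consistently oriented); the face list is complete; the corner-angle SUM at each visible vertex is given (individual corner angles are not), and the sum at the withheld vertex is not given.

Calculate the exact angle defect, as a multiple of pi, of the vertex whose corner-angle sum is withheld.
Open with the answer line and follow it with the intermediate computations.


Answer: defect(P3) = (-7/24)*pi

V = 7, E = 21, F = 14; chi = V - E + F = 0
Gauss-Bonnet: total defect = 2*pi*chi = 0; visible defects sum to (7/24)*pi


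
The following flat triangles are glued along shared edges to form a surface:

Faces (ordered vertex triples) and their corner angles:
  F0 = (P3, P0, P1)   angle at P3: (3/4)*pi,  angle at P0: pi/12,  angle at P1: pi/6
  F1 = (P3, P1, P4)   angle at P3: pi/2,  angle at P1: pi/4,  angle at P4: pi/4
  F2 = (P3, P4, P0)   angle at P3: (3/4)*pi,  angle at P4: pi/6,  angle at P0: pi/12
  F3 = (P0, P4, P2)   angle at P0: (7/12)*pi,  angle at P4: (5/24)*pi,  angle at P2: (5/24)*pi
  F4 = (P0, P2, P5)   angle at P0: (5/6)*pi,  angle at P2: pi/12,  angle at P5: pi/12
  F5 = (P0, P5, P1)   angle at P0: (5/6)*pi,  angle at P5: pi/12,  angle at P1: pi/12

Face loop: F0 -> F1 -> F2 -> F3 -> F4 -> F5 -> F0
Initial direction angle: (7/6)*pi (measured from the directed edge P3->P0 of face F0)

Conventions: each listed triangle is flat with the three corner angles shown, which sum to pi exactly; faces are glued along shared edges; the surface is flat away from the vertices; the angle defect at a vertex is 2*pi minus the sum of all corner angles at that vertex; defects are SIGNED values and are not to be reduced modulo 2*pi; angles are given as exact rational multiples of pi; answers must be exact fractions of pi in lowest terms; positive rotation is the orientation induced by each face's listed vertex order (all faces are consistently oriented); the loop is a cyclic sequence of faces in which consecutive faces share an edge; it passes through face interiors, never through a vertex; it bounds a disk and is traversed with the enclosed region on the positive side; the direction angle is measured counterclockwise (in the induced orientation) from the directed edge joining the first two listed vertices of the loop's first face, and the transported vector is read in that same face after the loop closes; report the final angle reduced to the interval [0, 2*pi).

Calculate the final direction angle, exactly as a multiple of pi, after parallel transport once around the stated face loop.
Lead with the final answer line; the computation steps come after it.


Answer: final direction angle = (3/4)*pi

enclosed vertex P0: corner angles sum to (29/12)*pi, defect = 2*pi - (29/12)*pi = (-5/12)*pi
enclosed vertex P3: corner angles sum to 2*pi, defect = 2*pi - 2*pi = 0
adding the enclosed defects to the starting angle (mod 2*pi, induced orientation) gives the holonomy
final angle = (7/6)*pi - (5/12)*pi = (3/4)*pi (mod 2*pi)


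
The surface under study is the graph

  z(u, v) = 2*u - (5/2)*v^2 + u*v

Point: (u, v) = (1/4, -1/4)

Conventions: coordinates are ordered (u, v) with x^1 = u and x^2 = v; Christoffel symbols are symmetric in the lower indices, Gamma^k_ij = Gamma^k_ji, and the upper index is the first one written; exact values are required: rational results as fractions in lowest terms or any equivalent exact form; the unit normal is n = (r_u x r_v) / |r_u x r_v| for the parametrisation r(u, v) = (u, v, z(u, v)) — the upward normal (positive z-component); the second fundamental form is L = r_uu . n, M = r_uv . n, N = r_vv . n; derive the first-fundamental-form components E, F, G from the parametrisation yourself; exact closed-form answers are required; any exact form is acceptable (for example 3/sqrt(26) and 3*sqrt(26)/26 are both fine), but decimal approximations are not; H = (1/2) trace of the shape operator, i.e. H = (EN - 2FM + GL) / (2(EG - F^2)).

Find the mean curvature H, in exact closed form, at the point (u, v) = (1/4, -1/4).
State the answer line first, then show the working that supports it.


Answer: H = -818*sqrt(101)/10201

z_u = 7/4, z_v = 3/2, z_uu = 0, z_uv = 1, z_vv = -5
E = 65/16, F = 21/8, G = 13/4; answer radicand W^2 = 101/16
unnormalised second-form numerators: l = 0, m = 1, n = -5; L = l/sqrt(101/16), and similarly M = m/sqrt(W^2), N = n/sqrt(W^2)
H = (E*n - 2*F*m + G*l) / (2*(EG - F^2)*sqrt(W^2)); E*n - 2*F*m + G*l = -409/16, EG - F^2 = 101/16, so H = (-409/202)/sqrt(101/16)


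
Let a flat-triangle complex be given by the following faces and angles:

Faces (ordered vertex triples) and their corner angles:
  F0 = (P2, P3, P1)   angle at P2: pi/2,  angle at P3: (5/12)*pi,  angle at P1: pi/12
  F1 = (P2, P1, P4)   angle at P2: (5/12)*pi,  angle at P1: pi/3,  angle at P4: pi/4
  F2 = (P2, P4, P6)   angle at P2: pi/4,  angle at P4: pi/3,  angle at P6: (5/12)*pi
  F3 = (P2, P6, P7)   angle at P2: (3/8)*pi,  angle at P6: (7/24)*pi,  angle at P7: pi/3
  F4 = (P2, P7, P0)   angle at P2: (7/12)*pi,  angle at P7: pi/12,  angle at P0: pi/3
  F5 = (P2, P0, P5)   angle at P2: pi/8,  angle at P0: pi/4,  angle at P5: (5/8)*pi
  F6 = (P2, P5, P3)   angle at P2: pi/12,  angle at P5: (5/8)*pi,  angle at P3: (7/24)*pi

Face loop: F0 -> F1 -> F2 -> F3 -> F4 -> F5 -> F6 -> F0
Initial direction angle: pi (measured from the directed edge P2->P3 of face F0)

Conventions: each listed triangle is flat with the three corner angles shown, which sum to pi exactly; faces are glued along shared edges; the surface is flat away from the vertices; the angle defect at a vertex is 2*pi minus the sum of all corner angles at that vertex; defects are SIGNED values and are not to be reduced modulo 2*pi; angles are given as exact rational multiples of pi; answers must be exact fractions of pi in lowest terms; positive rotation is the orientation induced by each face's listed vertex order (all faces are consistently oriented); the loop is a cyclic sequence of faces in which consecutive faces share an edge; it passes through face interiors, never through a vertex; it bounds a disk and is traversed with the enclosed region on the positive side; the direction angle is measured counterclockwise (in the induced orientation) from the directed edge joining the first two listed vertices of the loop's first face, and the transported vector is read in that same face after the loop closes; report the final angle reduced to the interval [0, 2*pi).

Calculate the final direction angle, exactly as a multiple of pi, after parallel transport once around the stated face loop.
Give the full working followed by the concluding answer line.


enclosed vertex P2: corner angles sum to (7/3)*pi, defect = 2*pi - (7/3)*pi = -pi/3
transport around the loop rotates by the sum of enclosed defects; add to the initial angle mod 2*pi
final angle = pi - pi/3 = (2/3)*pi (mod 2*pi)

Answer: final direction angle = (2/3)*pi


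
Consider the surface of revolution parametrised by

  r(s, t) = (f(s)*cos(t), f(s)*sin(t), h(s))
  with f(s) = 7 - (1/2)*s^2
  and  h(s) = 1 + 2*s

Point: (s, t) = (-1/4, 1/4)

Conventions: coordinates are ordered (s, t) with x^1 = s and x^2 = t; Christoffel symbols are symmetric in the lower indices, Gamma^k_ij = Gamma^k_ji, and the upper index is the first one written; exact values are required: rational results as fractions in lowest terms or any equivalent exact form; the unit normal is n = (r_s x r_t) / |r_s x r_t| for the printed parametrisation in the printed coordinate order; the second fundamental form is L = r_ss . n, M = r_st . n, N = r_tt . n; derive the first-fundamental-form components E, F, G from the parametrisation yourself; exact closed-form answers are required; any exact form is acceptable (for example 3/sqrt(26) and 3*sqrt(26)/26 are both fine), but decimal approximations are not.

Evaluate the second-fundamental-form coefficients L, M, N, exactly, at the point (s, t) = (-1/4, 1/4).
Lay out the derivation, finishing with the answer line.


f = 223/32, f' = 1/4, f'' = -1, h' = 2, h'' = 0
E = 65/16, F = 0, G = 49729/1024; answer radicand W^2 = 65/16
unnormalised second-form numerators: l = 2, m = 0, n = 223/16; L = l/sqrt(65/16), and similarly M = m/sqrt(W^2), N = n/sqrt(W^2)

Answer: L = 8*sqrt(65)/65, M = 0, N = 223*sqrt(65)/260


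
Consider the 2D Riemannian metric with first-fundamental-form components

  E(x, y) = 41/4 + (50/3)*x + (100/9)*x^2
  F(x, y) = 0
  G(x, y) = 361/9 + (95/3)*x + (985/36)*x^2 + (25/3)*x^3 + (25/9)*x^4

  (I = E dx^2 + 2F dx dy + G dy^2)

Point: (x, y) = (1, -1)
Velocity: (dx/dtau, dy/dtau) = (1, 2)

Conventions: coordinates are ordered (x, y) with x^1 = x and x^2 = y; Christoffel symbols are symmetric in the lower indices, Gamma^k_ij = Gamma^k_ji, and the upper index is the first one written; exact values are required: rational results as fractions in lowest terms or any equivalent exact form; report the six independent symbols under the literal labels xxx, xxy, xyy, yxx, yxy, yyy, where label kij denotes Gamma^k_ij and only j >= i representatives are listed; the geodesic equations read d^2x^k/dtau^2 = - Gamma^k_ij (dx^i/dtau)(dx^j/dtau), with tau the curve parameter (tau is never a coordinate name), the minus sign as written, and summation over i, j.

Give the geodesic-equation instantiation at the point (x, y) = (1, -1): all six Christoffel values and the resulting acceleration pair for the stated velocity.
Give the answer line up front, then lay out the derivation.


Answer: Gamma_xxx = 700/1369, Gamma_xxy = 0, Gamma_xyy = -2205/1369, Gamma_yxx = 0, Gamma_yxy = 5/9, Gamma_yyy = 0; accelerations (d^2x/dtau^2, d^2y/dtau^2) = (8120/1369, -20/9)

E = 1369/36, F = 0, G = 441/4 at the point
E_x = 350/9, E_y = 0, F_x = 0, F_y = 0, G_x = 245/2, G_y = 0
EG - F^2 = 67081/16;  g^inv = (16/67081) * [[441/4, 0], [0, 1369/36]]
first-kind symbols [ij,l] = (1/2)(d_i g_jl + d_j g_il - d_l g_ij): [xx,x] = E_x/2 = 175/9, [xx,y] = F_x - E_y/2 = 0, [xy,x] = E_y/2 = 0, [xy,y] = G_x/2 = 245/4, [yy,x] = F_y - G_x/2 = -245/4, [yy,y] = G_y/2 = 0
Gamma^x_ij = (G*[ij,x] - F*[ij,y])/(EG - F^2), Gamma^y_ij = (E*[ij,y] - F*[ij,x])/(EG - F^2)
Gamma_xxx = 700/1369, Gamma_xxy = 0, Gamma_xyy = -2205/1369, Gamma_yxx = 0, Gamma_yxy = 5/9, Gamma_yyy = 0
d^2x/dtau^2 = -(Gamma_xxx*(1)^2 + 2*Gamma_xxy*(1)*(2) + Gamma_xyy*(2)^2) = 8120/1369
d^2y/dtau^2 = -(Gamma_yxx*(1)^2 + 2*Gamma_yxy*(1)*(2) + Gamma_yyy*(2)^2) = -20/9


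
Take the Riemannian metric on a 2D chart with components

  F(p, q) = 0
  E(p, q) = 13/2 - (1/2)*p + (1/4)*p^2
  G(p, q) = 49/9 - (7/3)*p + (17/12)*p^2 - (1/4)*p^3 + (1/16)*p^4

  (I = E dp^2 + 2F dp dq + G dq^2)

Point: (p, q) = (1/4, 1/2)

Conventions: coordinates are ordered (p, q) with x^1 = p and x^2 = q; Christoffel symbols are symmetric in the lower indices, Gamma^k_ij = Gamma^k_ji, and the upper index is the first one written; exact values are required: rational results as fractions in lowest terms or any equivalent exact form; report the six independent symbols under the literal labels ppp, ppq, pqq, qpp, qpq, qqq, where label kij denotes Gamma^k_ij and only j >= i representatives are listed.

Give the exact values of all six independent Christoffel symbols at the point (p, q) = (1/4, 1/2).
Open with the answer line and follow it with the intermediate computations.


Answer: Gamma_ppp = -12/409, Gamma_ppq = 0, Gamma_pqq = 427/3272, Gamma_qpp = 0, Gamma_qpq = -72/427, Gamma_qqq = 0

E = 409/64, F = 0, G = 182329/36864 at the point
E_p = -3/8, E_q = 0, F_p = 0, F_q = 0, G_p = -427/256, G_q = 0
EG - F^2 = 74572561/2359296;  g^inv = (2359296/74572561) * [[182329/36864, 0], [0, 409/64]]
first-kind symbols [ij,l] = (1/2)(d_i g_jl + d_j g_il - d_l g_ij): [pp,p] = E_p/2 = -3/16, [pp,q] = F_p - E_q/2 = 0, [pq,p] = E_q/2 = 0, [pq,q] = G_p/2 = -427/512, [qq,p] = F_q - G_p/2 = 427/512, [qq,q] = G_q/2 = 0
Gamma^p_ij = (G*[ij,p] - F*[ij,q])/(EG - F^2), Gamma^q_ij = (E*[ij,q] - F*[ij,p])/(EG - F^2)


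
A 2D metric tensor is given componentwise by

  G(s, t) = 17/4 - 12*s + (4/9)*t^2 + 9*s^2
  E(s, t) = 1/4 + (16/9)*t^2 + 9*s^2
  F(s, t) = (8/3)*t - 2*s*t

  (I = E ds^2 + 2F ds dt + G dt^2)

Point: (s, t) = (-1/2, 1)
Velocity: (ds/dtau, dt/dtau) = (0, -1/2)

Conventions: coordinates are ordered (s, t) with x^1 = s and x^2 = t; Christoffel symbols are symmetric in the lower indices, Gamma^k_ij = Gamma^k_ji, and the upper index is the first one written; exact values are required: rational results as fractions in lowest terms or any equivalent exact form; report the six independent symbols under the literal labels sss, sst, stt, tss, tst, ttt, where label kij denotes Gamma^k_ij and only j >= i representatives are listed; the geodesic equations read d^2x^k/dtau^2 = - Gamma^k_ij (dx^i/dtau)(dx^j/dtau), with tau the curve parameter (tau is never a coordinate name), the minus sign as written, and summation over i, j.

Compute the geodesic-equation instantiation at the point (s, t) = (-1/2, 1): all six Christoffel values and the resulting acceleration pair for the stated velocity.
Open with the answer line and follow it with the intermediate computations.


Answer: Gamma_sss = -2877/2717, Gamma_sst = 3986/2717, Gamma_stt = 58887/13585, Gamma_tss = 2/247, Gamma_tst = -303/247, Gamma_ttt = -1474/1235; accelerations (d^2s/dtau^2, d^2t/dtau^2) = (-58887/54340, 737/2470)

E = 77/18, F = 11/3, G = 233/18 at the point
E_s = -9, E_t = 32/9, F_s = -2, F_t = 11/3, G_s = -21, G_t = 8/9
EG - F^2 = 13585/324;  g^inv = (324/13585) * [[233/18, -11/3], [-11/3, 77/18]]
first-kind symbols [ij,l] = (1/2)(d_i g_jl + d_j g_il - d_l g_ij): [ss,s] = E_s/2 = -9/2, [ss,t] = F_s - E_t/2 = -34/9, [st,s] = E_t/2 = 16/9, [st,t] = G_s/2 = -21/2, [tt,s] = F_t - G_s/2 = 85/6, [tt,t] = G_t/2 = 4/9
Gamma^s_ij = (G*[ij,s] - F*[ij,t])/(EG - F^2), Gamma^t_ij = (E*[ij,t] - F*[ij,s])/(EG - F^2)
Gamma_sss = -2877/2717, Gamma_sst = 3986/2717, Gamma_stt = 58887/13585, Gamma_tss = 2/247, Gamma_tst = -303/247, Gamma_ttt = -1474/1235
d^2s/dtau^2 = -(Gamma_sss*(0)^2 + 2*Gamma_sst*(0)*(-1/2) + Gamma_stt*(-1/2)^2) = -58887/54340
d^2t/dtau^2 = -(Gamma_tss*(0)^2 + 2*Gamma_tst*(0)*(-1/2) + Gamma_ttt*(-1/2)^2) = 737/2470


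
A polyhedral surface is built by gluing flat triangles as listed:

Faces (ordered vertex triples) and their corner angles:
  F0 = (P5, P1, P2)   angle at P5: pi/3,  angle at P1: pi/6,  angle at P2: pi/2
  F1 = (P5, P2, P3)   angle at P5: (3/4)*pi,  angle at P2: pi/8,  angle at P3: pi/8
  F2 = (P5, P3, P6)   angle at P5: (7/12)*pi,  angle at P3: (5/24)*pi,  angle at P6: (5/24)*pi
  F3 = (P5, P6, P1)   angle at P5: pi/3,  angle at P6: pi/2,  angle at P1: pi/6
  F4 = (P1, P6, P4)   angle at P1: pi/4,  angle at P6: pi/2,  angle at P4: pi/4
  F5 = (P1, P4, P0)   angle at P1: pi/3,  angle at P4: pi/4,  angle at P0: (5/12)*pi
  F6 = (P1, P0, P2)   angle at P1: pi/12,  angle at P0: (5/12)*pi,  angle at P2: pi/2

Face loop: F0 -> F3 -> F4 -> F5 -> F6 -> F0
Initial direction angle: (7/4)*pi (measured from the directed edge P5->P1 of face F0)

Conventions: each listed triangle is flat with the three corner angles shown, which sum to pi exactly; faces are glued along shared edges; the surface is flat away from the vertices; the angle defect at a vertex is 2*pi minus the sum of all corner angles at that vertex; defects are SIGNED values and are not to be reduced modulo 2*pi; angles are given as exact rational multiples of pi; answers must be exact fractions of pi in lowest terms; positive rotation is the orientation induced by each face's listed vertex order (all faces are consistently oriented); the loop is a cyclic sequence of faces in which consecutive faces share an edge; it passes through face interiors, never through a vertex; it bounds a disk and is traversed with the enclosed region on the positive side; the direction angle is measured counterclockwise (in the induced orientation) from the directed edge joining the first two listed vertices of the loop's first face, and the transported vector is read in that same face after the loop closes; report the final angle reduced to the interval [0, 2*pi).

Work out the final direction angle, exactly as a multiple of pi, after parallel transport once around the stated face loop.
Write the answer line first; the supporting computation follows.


Answer: final direction angle = (3/4)*pi

enclosed vertex P1: corner angles sum to pi, defect = 2*pi - pi = pi
final direction = starting direction + enclosed defect total, reduced mod 2*pi (induced orientation)
final angle = (7/4)*pi + pi = (3/4)*pi (mod 2*pi)


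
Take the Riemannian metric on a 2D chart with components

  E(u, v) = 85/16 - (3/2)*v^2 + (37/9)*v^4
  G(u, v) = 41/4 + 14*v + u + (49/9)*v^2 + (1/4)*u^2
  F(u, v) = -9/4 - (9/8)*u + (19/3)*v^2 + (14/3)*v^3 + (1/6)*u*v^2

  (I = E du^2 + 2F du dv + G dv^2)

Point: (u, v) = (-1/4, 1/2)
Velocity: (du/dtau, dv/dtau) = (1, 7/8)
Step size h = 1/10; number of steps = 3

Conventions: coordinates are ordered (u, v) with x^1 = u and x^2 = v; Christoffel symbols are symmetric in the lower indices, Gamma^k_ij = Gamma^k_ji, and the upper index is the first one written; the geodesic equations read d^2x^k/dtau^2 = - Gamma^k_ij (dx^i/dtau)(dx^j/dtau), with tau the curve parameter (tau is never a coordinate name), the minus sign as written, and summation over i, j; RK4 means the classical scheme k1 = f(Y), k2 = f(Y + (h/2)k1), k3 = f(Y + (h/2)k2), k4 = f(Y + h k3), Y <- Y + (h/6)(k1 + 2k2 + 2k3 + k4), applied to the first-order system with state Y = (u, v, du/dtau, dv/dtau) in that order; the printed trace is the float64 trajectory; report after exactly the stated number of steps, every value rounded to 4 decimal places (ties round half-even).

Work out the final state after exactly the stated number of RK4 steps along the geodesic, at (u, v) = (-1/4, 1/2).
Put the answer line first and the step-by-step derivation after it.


Answer: u = -0.0286, v = 0.7518, du/dtau = 0.4346, dv/dtau = 0.8224

f(Y) = (du/dtau, dv/dtau, -Gamma^u_ij Y'^i Y'^j, -Gamma^v_ij Y'^i Y'^j) with the Gammas evaluated at the stage position; h = 0.100000; intermediate values shown to 6 dp
step 0: u = -0.2500, v = 0.5000, du/dtau = 1.0000, dv/dtau = 0.8750
step 1:
  k1: at (u, v) = (-0.250000, 0.500000), (du/dtau, dv/dtau) = (1.000000, 0.875000); Gamma_uuu = 0.002675, Gamma_uuv = 0.052636, Gamma_uvv = 1.782362, Gamma_vuu = -0.074094, Gamma_vuv = 0.023270, Gamma_vvv = 0.510865; k1 = (1.000000, 0.875000, -1.459408, -0.357759)
  k2: at (u, v) = (-0.200000, 0.543750), (du/dtau, dv/dtau) = (0.927030, 0.857112); Gamma_uuu = 0.009257, Gamma_uuv = 0.094525, Gamma_uvv = 1.964672, Gamma_vuu = -0.082325, Gamma_vuv = 0.020455, Gamma_vvv = 0.456655; k2 = (0.927030, 0.857112, -1.601498, -0.297235)
  k3: at (u, v) = (-0.203649, 0.542856), (du/dtau, dv/dtau) = (0.919925, 0.860138); Gamma_uuu = 0.009147, Gamma_uuv = 0.093572, Gamma_uvv = 1.960708, Gamma_vuu = -0.082149, Gamma_vuv = 0.020488, Gamma_vvv = 0.457623; k3 = (0.919925, 0.860138, -1.606425, -0.301471)
  k4: at (u, v) = (-0.158007, 0.586014), (du/dtau, dv/dtau) = (0.839357, 0.844853); Gamma_uuu = 0.018049, Gamma_uuv = 0.143819, Gamma_uvv = 2.145111, Gamma_vuu = -0.092309, Gamma_vuv = 0.015465, Gamma_vvv = 0.395350; k4 = (0.839357, 0.844853, -1.747819, -0.239092)
  Y <- Y + (h/6)(k1 + 2k2 + 2k3 + k4): u = -0.1578, v = 0.5859, du/dtau = 0.8396, dv/dtau = 0.8451
step 2:
  k1: at (u, v) = (-0.157779, 0.585906), (du/dtau, dv/dtau) = (0.839615, 0.845096); Gamma_uuu = 0.018016, Gamma_uuv = 0.143681, Gamma_uvv = 2.144661, Gamma_vuu = -0.092278, Gamma_vuv = 0.015488, Gamma_vvv = 0.395549; k1 = (0.839615, 0.845096, -1.748288, -0.239422)
  k2: at (u, v) = (-0.115798, 0.628161), (du/dtau, dv/dtau) = (0.752201, 0.833124); Gamma_uuu = 0.029762, Gamma_uuv = 0.202212, Gamma_uvv = 2.329591, Gamma_vuu = -0.104386, Gamma_vuv = 0.007685, Gamma_vvv = 0.325399; k2 = (0.752201, 0.833124, -1.887243, -0.176427)
  k3: at (u, v) = (-0.120169, 0.627562), (du/dtau, dv/dtau) = (0.745253, 0.836274); Gamma_uuu = 0.029657, Gamma_uuv = 0.201334, Gamma_uvv = 2.326834, Gamma_vuu = -0.104228, Gamma_vuv = 0.007735, Gamma_vvv = 0.326078; k3 = (0.745253, 0.836274, -1.894710, -0.179797)
  k4: at (u, v) = (-0.083254, 0.669533), (du/dtau, dv/dtau) = (0.650144, 0.827116); Gamma_uuu = 0.045072, Gamma_uuv = 0.269110, Gamma_uvv = 2.514819, Gamma_vuu = -0.118612, Gamma_vuv = -0.003630, Gamma_vvv = 0.246632; k4 = (0.650144, 0.827116, -2.028917, -0.114686)
  Y <- Y + (h/6)(k1 + 2k2 + 2k3 + k4): u = -0.0830, v = 0.6694, du/dtau = 0.6506, dv/dtau = 0.8273
step 3:
  k1: at (u, v) = (-0.083034, 0.669423), (du/dtau, dv/dtau) = (0.650597, 0.827320); Gamma_uuu = 0.045017, Gamma_uuv = 0.268915, Gamma_uvv = 2.514318, Gamma_vuu = -0.118567, Gamma_vuv = -0.003587, Gamma_vvv = 0.246889; k1 = (0.650597, 0.827320, -2.029488, -0.114937)
  k2: at (u, v) = (-0.050505, 0.710789), (du/dtau, dv/dtau) = (0.549123, 0.821573); Gamma_uuu = 0.064699, Gamma_uuv = 0.345779, Gamma_uvv = 2.703909, Gamma_vuu = -0.135383, Gamma_vuv = -0.019154, Gamma_vvv = 0.158435; k2 = (0.549123, 0.821573, -2.156591, -0.048836)
  k3: at (u, v) = (-0.055578, 0.710501), (du/dtau, dv/dtau) = (0.542767, 0.824878); Gamma_uuu = 0.064695, Gamma_uuv = 0.345295, Gamma_uvv = 2.702722, Gamma_vuu = -0.135316, Gamma_vuv = -0.019172, Gamma_vvv = 0.158505; k3 = (0.542767, 0.824878, -2.167244, -0.050819)
  k4: at (u, v) = (-0.028758, 0.751910), (du/dtau, dv/dtau) = (0.433873, 0.822238); Gamma_uuu = 0.089837, Gamma_uuv = 0.432891, Gamma_uvv = 2.897310, Gamma_vuu = -0.155234, Gamma_vuv = -0.040075, Gamma_vvv = 0.058956; k4 = (0.433873, 0.822238, -2.284575, 0.017957)
  Y <- Y + (h/6)(k1 + 2k2 + 2k3 + k4): u = -0.0286, v = 0.7518, du/dtau = 0.4346, dv/dtau = 0.8224


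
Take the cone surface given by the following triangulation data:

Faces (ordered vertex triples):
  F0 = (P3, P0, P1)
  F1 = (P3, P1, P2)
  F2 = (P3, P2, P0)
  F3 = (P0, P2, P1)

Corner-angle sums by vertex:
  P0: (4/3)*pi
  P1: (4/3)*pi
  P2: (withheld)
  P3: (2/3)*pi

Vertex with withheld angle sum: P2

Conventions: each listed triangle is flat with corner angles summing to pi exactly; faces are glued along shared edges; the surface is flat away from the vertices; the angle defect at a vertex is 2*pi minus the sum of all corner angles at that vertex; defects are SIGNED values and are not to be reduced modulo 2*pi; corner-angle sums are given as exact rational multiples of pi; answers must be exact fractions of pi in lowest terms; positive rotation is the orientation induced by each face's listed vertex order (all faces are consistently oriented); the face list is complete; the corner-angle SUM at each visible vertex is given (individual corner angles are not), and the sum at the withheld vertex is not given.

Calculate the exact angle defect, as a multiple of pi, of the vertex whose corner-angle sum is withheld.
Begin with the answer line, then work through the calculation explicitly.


Answer: defect(P2) = (4/3)*pi

V = 4, E = 6, F = 4; chi = V - E + F = 2
Gauss-Bonnet: total defect = 2*pi*chi = 4*pi; visible defects sum to (8/3)*pi


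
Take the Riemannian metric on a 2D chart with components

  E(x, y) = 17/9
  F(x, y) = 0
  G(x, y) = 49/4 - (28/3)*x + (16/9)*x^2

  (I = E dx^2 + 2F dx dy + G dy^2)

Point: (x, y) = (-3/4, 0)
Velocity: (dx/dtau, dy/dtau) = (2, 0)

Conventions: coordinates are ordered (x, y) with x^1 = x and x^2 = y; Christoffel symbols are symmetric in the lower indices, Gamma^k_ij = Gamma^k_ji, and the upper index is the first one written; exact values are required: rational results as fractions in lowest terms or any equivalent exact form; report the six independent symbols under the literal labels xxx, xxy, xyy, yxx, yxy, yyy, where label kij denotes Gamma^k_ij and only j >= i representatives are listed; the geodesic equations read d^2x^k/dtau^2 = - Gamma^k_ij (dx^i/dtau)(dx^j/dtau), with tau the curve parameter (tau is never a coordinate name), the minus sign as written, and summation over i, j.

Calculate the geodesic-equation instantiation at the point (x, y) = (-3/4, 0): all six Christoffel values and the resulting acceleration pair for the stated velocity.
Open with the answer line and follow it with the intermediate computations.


Answer: Gamma_xxx = 0, Gamma_xxy = 0, Gamma_xyy = 54/17, Gamma_yxx = 0, Gamma_yxy = -8/27, Gamma_yyy = 0; accelerations (d^2x/dtau^2, d^2y/dtau^2) = (0, 0)

E = 17/9, F = 0, G = 81/4 at the point
E_x = 0, E_y = 0, F_x = 0, F_y = 0, G_x = -12, G_y = 0
EG - F^2 = 153/4;  g^inv = (4/153) * [[81/4, 0], [0, 17/9]]
first-kind symbols [ij,l] = (1/2)(d_i g_jl + d_j g_il - d_l g_ij): [xx,x] = E_x/2 = 0, [xx,y] = F_x - E_y/2 = 0, [xy,x] = E_y/2 = 0, [xy,y] = G_x/2 = -6, [yy,x] = F_y - G_x/2 = 6, [yy,y] = G_y/2 = 0
Gamma^x_ij = (G*[ij,x] - F*[ij,y])/(EG - F^2), Gamma^y_ij = (E*[ij,y] - F*[ij,x])/(EG - F^2)
Gamma_xxx = 0, Gamma_xxy = 0, Gamma_xyy = 54/17, Gamma_yxx = 0, Gamma_yxy = -8/27, Gamma_yyy = 0
d^2x/dtau^2 = -(Gamma_xxx*(2)^2 + 2*Gamma_xxy*(2)*(0) + Gamma_xyy*(0)^2) = 0
d^2y/dtau^2 = -(Gamma_yxx*(2)^2 + 2*Gamma_yxy*(2)*(0) + Gamma_yyy*(0)^2) = 0


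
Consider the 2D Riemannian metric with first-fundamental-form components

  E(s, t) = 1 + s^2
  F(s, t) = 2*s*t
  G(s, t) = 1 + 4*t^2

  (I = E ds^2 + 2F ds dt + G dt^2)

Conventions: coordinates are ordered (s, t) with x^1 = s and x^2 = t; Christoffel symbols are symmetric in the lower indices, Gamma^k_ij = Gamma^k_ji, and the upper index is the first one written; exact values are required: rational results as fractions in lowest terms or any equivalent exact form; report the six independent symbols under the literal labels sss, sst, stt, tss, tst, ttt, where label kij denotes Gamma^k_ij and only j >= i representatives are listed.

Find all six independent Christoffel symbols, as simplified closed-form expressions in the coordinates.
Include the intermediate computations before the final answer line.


E = 1 + s^2; F = 2*s*t; G = 1 + 4*t^2
Gamma^k_ij = (1/2) g^{kl} (d_i g_jl + d_j g_il - d_l g_ij), with g^inv = (1/(EG-F^2)) [[G, -F], [-F, E]]
first partials: E_s = 2*s, E_t = 0, F_s = 2*t, F_t = 2*s, G_s = 0, G_t = 8*t
D = EG - F^2 = 1 + 4*t^2 + s^2
expanded: Gamma^s_ss = (G E_s - 2F F_s + F E_t)/(2D), Gamma^s_st = (G E_t - F G_s)/(2D), Gamma^s_tt = (2G F_t - G G_s - F G_t)/(2D), Gamma^t_ss = (2E F_s - E E_t - F E_s)/(2D), Gamma^t_st = (E G_s - F E_t)/(2D), Gamma^t_tt = (E G_t - 2F F_t + F G_s)/(2D); substitute and cancel common factors

Answer: Gamma_sss = s/(s^2 + 4*t^2 + 1), Gamma_sst = 0, Gamma_stt = 2*s/(s^2 + 4*t^2 + 1), Gamma_tss = 2*t/(s^2 + 4*t^2 + 1), Gamma_tst = 0, Gamma_ttt = 4*t/(s^2 + 4*t^2 + 1)


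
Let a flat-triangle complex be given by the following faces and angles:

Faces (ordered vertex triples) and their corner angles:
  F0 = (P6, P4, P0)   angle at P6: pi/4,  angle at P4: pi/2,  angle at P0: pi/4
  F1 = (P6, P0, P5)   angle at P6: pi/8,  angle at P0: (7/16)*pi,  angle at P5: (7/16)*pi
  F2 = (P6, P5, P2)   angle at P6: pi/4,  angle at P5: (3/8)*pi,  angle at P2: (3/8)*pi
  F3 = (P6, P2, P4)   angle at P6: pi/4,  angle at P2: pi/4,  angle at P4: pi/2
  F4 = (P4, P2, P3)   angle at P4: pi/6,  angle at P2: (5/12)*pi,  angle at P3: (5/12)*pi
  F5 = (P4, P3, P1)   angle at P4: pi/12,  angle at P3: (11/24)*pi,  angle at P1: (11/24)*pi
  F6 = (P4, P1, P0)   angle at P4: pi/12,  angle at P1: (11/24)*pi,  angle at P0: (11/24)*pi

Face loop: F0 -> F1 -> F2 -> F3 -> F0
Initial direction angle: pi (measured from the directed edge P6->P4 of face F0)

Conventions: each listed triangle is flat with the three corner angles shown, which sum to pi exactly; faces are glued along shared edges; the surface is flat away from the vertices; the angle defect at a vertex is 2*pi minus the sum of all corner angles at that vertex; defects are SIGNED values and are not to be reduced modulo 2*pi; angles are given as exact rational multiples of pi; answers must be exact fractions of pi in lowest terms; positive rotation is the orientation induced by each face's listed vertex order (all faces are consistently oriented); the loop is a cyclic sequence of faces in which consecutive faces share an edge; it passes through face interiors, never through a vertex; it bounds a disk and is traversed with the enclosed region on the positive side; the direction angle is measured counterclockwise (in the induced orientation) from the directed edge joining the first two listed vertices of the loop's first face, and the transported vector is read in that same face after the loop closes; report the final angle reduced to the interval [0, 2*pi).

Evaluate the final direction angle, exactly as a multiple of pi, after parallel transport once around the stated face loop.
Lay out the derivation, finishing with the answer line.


enclosed vertex P6: corner angles sum to (7/8)*pi, defect = 2*pi - (7/8)*pi = (9/8)*pi
by Gauss-Bonnet the loop rotates the vector by the enclosed defect sum (positive orientation, mod 2*pi)
final angle = pi + (9/8)*pi = pi/8 (mod 2*pi)

Answer: final direction angle = pi/8


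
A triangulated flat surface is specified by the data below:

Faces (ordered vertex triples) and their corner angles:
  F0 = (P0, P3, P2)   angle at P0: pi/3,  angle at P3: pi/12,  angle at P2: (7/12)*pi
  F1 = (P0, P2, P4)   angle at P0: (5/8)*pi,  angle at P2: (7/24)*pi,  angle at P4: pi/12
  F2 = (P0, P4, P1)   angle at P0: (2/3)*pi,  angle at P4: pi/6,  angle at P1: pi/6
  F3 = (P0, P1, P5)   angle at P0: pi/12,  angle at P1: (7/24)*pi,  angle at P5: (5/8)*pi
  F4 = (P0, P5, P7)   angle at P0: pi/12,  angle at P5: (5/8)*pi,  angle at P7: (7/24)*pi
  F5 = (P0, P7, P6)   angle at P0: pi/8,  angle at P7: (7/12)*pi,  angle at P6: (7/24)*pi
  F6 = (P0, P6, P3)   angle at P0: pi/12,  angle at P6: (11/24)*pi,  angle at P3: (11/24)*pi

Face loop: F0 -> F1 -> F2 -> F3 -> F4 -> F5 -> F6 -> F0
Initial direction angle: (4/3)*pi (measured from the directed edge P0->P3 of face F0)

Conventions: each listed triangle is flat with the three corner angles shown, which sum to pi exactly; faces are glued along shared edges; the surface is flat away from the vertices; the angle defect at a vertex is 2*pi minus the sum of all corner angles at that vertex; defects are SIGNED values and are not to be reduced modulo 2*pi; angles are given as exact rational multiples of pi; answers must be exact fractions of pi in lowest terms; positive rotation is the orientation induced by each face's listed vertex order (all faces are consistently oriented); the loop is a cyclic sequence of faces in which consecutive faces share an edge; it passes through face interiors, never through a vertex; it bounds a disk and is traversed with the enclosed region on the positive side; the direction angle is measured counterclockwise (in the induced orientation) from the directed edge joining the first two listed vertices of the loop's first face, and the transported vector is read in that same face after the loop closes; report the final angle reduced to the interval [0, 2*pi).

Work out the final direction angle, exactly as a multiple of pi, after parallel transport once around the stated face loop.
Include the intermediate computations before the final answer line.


enclosed vertex P0: corner angles sum to 2*pi, defect = 2*pi - 2*pi = 0
the rotation equals the total enclosed defect, so the final angle is initial + defects (mod 2*pi)
final angle = (4/3)*pi + 0 = (4/3)*pi (mod 2*pi)

Answer: final direction angle = (4/3)*pi


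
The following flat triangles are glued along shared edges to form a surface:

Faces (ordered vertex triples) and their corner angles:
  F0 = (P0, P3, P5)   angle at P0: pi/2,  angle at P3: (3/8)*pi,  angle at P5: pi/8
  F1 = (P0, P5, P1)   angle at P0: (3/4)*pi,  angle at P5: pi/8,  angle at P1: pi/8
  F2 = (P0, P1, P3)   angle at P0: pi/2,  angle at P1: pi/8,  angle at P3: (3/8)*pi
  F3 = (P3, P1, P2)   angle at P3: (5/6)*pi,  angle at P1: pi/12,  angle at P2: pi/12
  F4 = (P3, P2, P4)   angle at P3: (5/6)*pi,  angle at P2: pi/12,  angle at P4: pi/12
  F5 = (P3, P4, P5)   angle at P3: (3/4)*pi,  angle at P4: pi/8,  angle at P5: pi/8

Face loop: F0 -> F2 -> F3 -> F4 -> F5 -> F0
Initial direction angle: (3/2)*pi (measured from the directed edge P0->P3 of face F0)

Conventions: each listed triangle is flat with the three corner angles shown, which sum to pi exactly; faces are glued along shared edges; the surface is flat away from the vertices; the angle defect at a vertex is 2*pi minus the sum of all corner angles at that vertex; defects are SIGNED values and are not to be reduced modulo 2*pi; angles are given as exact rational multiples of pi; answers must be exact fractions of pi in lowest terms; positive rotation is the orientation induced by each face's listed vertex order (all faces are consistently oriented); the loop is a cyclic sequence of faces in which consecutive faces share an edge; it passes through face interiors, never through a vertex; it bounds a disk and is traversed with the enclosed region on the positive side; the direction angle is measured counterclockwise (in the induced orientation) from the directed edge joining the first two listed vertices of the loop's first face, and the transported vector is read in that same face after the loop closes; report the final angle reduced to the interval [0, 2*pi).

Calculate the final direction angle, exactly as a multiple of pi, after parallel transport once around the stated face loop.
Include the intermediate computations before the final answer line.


enclosed vertex P3: corner angles sum to (19/6)*pi, defect = 2*pi - (19/6)*pi = (-7/6)*pi
transport around the loop rotates by the sum of enclosed defects; add to the initial angle mod 2*pi
final angle = (3/2)*pi - (7/6)*pi = pi/3 (mod 2*pi)

Answer: final direction angle = pi/3


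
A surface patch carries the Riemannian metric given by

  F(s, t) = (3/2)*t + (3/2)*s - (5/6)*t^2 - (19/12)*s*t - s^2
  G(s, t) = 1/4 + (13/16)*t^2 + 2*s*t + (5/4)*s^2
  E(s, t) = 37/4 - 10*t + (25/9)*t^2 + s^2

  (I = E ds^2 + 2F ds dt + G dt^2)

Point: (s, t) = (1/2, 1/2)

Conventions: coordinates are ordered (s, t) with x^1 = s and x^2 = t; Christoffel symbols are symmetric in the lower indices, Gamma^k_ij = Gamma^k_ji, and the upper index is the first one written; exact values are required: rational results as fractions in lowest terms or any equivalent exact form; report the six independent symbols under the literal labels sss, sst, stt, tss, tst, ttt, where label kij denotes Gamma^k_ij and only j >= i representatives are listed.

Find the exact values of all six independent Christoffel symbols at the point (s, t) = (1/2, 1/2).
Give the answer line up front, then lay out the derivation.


Answer: Gamma_sss = -5222/21279, Gamma_sst = -6102/7093, Gamma_stt = -9987/28372, Gamma_tss = 175424/63837, Gamma_tst = 28256/21279, Gamma_ttt = 6353/7093

E = 187/36, F = 31/48, G = 81/64 at the point
E_s = 1, E_t = -65/9, F_s = -7/24, F_t = -1/8, G_s = 9/4, G_t = 29/16
EG - F^2 = 7093/1152;  g^inv = (1152/7093) * [[81/64, -31/48], [-31/48, 187/36]]
first-kind symbols [ij,l] = (1/2)(d_i g_jl + d_j g_il - d_l g_ij): [ss,s] = E_s/2 = 1/2, [ss,t] = F_s - E_t/2 = 239/72, [st,s] = E_t/2 = -65/18, [st,t] = G_s/2 = 9/8, [tt,s] = F_t - G_s/2 = -5/4, [tt,t] = G_t/2 = 29/32
Gamma^s_ij = (G*[ij,s] - F*[ij,t])/(EG - F^2), Gamma^t_ij = (E*[ij,t] - F*[ij,s])/(EG - F^2)


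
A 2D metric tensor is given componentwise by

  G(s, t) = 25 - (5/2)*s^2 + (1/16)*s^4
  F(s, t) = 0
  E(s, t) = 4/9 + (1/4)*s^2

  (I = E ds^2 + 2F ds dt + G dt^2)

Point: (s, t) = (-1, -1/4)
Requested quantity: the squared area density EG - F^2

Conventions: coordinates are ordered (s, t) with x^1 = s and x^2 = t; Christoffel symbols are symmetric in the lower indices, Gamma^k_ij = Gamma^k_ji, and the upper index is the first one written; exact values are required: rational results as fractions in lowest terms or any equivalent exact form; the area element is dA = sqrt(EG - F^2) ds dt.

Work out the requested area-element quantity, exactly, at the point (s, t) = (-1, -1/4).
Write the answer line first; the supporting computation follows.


Answer: EG - F^2 = 9025/576

E = 25/36, F = 0, G = 361/16; EG - F^2 = 9025/576


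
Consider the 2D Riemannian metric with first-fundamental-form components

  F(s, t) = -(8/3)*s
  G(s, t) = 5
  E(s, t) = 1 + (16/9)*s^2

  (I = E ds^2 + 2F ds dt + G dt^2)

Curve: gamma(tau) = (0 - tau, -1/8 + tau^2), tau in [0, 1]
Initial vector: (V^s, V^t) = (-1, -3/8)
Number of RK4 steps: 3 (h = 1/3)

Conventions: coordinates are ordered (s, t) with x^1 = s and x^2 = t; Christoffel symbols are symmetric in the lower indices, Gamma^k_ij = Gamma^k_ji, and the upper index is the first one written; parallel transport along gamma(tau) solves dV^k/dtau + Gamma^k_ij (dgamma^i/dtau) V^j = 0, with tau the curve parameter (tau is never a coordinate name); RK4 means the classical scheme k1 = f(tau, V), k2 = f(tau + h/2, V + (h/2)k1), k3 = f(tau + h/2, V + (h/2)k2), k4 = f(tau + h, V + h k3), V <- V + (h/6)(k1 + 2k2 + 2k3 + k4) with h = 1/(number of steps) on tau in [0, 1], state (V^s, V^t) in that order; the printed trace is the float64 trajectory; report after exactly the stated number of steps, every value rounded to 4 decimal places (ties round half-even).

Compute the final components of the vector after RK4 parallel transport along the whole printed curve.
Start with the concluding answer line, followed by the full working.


Answer: V^s = -0.8589, V^t = 0.0831

gamma'(tau) = (-1, 2*tau); f(tau, V)^k = -Gamma^k_ij(gamma(tau)) gamma'^i(tau) V^j; h = 1/3; intermediate values shown to 6 dp
curve data and Christoffel symbols at the stage parameters:
  tau = 0.000000: gamma = (0.000000, -0.125000), gamma' = (-1.000000, 0.000000); Gamma_sss = 0.000000, Gamma_sst = 0.000000, Gamma_stt = 0.000000, Gamma_tss = -0.533333, Gamma_tst = 0.000000, Gamma_ttt = 0.000000
  tau = 0.166667: gamma = (-0.166667, -0.097222), gamma' = (-1.000000, 0.333333); Gamma_sss = -0.058680, Gamma_sst = 0.000000, Gamma_stt = 0.000000, Gamma_tss = -0.528117, Gamma_tst = 0.000000, Gamma_ttt = 0.000000
  tau = 0.333333: gamma = (-0.333333, -0.013889), gamma' = (-1.000000, 0.666667); Gamma_sss = -0.114014, Gamma_sst = 0.000000, Gamma_stt = 0.000000, Gamma_tss = -0.513064, Gamma_tst = 0.000000, Gamma_ttt = 0.000000
  tau = 0.500000: gamma = (-0.500000, 0.125000), gamma' = (-1.000000, 1.000000); Gamma_sss = -0.163265, Gamma_sst = 0.000000, Gamma_stt = 0.000000, Gamma_tss = -0.489796, Gamma_tst = 0.000000, Gamma_ttt = 0.000000
  tau = 0.666667: gamma = (-0.666667, 0.319444), gamma' = (-1.000000, 1.333333); Gamma_sss = -0.204691, Gamma_sst = 0.000000, Gamma_stt = 0.000000, Gamma_tss = -0.460554, Gamma_tst = 0.000000, Gamma_ttt = 0.000000
  tau = 0.833333: gamma = (-0.833333, 0.569444), gamma' = (-1.000000, 1.666667); Gamma_sss = -0.237624, Gamma_sst = 0.000000, Gamma_stt = 0.000000, Gamma_tss = -0.427723, Gamma_tst = 0.000000, Gamma_ttt = 0.000000
  tau = 1.000000: gamma = (-1.000000, 0.875000), gamma' = (-1.000000, 2.000000); Gamma_sss = -0.262295, Gamma_sst = 0.000000, Gamma_stt = 0.000000, Gamma_tss = -0.393443, Gamma_tst = 0.000000, Gamma_ttt = 0.000000
step 0: V^s = -1.0000, V^t = -0.3750
step 1: k1 = (0.000000, 0.533333), k2 = (0.058680, 0.528117), k3 = (0.058106, 0.522952), k4 = (0.111806, 0.503127); V <- V + (h/6)(k1 + 2k2 + 2k3 + k4): V^s = -0.9808, V^t = -0.2006
step 2: k1 = (0.111827, 0.503220), k2 = (0.157090, 0.471269), k3 = (0.155858, 0.467574), k4 = (0.190129, 0.427790); V <- V + (h/6)(k1 + 2k2 + 2k3 + k4): V^s = -0.9293, V^t = -0.0446
step 3: k1 = (0.190212, 0.427977), k2 = (0.213282, 0.383908), k3 = (0.212369, 0.382264), k4 = (0.225174, 0.337761); V <- V + (h/6)(k1 + 2k2 + 2k3 + k4): V^s = -0.8589, V^t = 0.0831
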